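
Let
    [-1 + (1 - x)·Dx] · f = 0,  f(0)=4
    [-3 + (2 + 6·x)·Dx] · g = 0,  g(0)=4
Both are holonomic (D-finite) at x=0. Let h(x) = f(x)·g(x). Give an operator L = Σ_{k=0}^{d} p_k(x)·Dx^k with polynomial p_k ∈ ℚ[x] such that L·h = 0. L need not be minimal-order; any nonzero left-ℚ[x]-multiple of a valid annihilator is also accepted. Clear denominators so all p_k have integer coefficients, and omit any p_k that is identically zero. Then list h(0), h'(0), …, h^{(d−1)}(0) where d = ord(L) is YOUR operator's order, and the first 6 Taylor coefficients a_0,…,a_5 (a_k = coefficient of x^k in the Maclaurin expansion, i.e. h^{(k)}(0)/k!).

L = (5 + 3·x) + (-2 - 4·x + 6·x^2)·Dx  (order 1).
h: a_k = 16, 40, 22, 49, -13/8, 1675/16, …
ICs: h(0) = 16.

f: a_k = 4, 4, 4, 4, 4, 4, …
g: a_k = 4, 6, -9/2, 27/4, -405/32, 1701/64, …
Sym-product of L_f,L_g gives L₀ (≤ ord 1).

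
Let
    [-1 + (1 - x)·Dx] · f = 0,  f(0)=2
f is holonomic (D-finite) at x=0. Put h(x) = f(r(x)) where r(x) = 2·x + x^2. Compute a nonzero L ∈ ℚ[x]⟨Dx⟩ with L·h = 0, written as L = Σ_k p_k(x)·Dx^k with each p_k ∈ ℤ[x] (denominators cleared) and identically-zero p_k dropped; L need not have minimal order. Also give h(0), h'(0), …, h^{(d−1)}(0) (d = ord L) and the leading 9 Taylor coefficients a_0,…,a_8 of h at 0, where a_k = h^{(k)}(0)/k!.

f: a_k = 2, 2, 2, 2, 2, 2, 2, 2, 2, …
h₀=f(r): pull back L_f along r ⇒ L₀.
L = (2 + 2·x) + (-1 + 2·x + x^2)·Dx  (order 1).
h: a_k = 2, 4, 10, 24, 58, 140, 338, 816, 1970, …
ICs: h(0) = 2.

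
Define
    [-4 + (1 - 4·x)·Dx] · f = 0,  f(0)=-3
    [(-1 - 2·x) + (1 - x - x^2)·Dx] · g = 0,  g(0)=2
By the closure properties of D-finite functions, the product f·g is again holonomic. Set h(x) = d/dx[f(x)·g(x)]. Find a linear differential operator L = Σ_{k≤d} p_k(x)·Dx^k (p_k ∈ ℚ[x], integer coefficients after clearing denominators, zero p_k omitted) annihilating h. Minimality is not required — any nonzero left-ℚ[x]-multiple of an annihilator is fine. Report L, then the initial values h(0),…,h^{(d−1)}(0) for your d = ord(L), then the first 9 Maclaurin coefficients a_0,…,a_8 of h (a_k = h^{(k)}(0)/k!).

f: a_k = -3, -12, -48, -192, -768, -3072, -12288, -49152, -196608, …
g: a_k = 2, 2, 4, 6, 10, 16, 26, 42, 68, …
L₀ := L_f ⊗_s L_g (sym. prod.), ord ≤ 1.
Differentiate: ansatz ord ≤ ord L₀ ⇒ L.
L = (44 - 114·x - 66·x^2 + 192·x^3 + 192·x^4) + (-5 + 31·x - 33·x^2 - 62·x^3 + 60·x^4 + 48·x^5)·Dx  (order 1).
h: a_k = -30, -264, -1638, -8856, -44520, -214164, -1000314, -4574496, -20588202, …
ICs: h(0) = -30.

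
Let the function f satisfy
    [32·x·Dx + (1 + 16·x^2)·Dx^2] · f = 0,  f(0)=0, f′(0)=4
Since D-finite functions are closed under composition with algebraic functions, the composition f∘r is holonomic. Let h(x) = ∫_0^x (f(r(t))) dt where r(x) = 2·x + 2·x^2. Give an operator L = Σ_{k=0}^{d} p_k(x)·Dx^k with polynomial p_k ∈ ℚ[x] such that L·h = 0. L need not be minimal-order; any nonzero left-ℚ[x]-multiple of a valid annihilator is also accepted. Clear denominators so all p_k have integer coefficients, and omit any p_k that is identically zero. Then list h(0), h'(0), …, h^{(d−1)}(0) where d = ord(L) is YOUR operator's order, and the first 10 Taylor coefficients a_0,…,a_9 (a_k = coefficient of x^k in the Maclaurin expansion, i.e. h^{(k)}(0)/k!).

f: a_k = 0, 4, 0, -64/3, 0, 1024/5, 0, -16384/7, 0, 262144/9, …
Substitute x→r, Dx→(1/r')Dx; clear ⇒ L₀.
∫: right-multiply L₀ by Dx.
L = (-2 + 128·x + 512·x^2 + 768·x^3 + 384·x^4)·Dx^2 + (1 + 2·x + 64·x^2 + 256·x^3 + 320·x^4 + 128·x^5)·Dx^3  (order 3).
h: a_k = 0, 0, 4, 8/3, -128/3, -512/5, 15104/15, 97792/21, -204800/7, -2031616/9, …
ICs: h(0) = 0, h′(0) = 0, h′′(0) = 8.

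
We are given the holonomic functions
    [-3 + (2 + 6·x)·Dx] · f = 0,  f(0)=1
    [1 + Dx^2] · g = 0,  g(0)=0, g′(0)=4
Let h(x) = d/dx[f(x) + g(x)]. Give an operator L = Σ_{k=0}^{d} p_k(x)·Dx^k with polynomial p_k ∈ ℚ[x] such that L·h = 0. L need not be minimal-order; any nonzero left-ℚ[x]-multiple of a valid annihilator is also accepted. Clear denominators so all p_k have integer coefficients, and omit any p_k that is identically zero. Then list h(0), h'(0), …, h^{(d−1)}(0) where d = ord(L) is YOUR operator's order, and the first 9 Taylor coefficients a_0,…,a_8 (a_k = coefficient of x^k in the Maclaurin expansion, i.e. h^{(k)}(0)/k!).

L = (-417 - 72·x - 108·x^2) + (-62 - 234·x - 216·x^2 - 216·x^3)·Dx + (-417 - 72·x - 108·x^2)·Dx^2 + (-62 - 234·x - 216·x^2 - 216·x^3)·Dx^3  (order 3).
h: a_k = 11/2, -9/4, 49/16, -405/32, 25643/768, -45927/512, 22733353/92160, -2814669/4096, 39897935123/20643840, …
ICs: h(0) = 11/2, h′(0) = -9/4, h′′(0) = 49/8.

f: a_k = 1, 3/2, -9/8, 27/16, -405/128, 1701/256, -15309/1024, 72171/2048, -2814669/32768, …
g: a_k = 0, 4, 0, -2/3, 0, 1/30, 0, -1/1260, 0, …
h₀=f+g: left-lcm gives L₀, ord ≤ 3.
h₀' ⇒ L via d/dx closure of L₀.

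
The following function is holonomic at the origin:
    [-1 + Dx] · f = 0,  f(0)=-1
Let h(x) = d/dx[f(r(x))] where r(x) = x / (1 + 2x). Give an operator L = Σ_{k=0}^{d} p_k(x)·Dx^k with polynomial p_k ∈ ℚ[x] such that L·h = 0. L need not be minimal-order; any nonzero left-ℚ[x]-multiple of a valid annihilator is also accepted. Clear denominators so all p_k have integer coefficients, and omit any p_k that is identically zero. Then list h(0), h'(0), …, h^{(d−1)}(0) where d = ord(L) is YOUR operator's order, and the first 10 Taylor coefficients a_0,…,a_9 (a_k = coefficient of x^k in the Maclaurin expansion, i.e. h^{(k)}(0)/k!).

L = (-3 - 8·x) + (-1 - 4·x - 4·x^2)·Dx  (order 1).
h: a_k = -1, 3, -13/2, 71/6, -147/8, 2699/120, -9157/720, -68731/1680, 8443151/40320, -236126701/362880, …
ICs: h(0) = -1.

f: a_k = -1, -1, -1/2, -1/6, -1/24, -1/120, -1/720, -1/5040, -1/40320, -1/362880, …
Change of var in L_f (x↦r) gives L₀.
Differentiate: ansatz ord ≤ ord L₀ ⇒ L.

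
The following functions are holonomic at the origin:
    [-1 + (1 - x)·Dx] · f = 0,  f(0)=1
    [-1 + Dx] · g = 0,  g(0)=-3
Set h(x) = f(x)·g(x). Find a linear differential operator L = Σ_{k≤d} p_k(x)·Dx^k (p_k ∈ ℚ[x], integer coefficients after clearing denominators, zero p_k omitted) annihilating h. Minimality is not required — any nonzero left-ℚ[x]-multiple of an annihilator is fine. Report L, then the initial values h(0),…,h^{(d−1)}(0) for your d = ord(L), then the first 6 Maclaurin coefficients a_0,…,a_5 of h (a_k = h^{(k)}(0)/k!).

f: a_k = 1, 1, 1, 1, 1, 1, …
g: a_k = -3, -3, -3/2, -1/2, -1/8, -1/40, …
Product ⇒ symmetric product L₀, ord ≤ 1.
L = (2 - x) + (-1 + x)·Dx  (order 1).
h: a_k = -3, -6, -15/2, -8, -65/8, -163/20, …
ICs: h(0) = -3.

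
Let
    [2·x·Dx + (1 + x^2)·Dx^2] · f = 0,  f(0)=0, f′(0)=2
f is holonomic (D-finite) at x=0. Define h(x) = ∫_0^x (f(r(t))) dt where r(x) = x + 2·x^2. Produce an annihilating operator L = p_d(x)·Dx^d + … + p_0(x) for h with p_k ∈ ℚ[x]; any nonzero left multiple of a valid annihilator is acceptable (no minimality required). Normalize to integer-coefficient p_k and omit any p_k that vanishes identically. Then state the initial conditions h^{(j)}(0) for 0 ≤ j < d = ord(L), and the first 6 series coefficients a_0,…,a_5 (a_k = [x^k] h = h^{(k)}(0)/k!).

L = (-4 + 2·x + 16·x^2 + 48·x^3 + 48·x^4)·Dx^2 + (1 + 4·x + x^2 + 8·x^3 + 20·x^4 + 16·x^5)·Dx^3  (order 3).
h: a_k = 0, 0, 1, 4/3, -1/6, -4/5, …
ICs: h(0) = 0, h′(0) = 0, h′′(0) = 2.

f: a_k = 0, 2, 0, -2/3, 0, 2/5, …
L₀ from L_f via x↦r, Dx↦r'^{-1}Dx.
∫: right-multiply L₀ by Dx.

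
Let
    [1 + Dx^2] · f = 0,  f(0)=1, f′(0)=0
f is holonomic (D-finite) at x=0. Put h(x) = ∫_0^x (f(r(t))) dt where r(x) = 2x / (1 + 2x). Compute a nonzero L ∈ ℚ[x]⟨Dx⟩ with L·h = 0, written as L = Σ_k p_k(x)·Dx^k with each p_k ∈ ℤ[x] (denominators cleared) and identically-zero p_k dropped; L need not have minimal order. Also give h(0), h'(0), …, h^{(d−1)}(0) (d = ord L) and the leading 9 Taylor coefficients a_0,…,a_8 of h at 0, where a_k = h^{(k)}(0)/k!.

f: a_k = 1, 0, -1/2, 0, 1/24, 0, -1/720, 0, 1/40320, …
L₀ from L_f via x↦r, Dx↦r'^{-1}Dx.
h=∫₀ˣh₀: take L = L₀·Dx.
L = 4·Dx + (4 + 24·x + 48·x^2 + 32·x^3)·Dx^2 + (1 + 8·x + 24·x^2 + 32·x^3 + 16·x^4)·Dx^3  (order 3).
h: a_k = 0, 1, 0, -2/3, 2, -14/3, 88/9, -6004/315, 174/5, …
ICs: h(0) = 0, h′(0) = 1, h′′(0) = 0.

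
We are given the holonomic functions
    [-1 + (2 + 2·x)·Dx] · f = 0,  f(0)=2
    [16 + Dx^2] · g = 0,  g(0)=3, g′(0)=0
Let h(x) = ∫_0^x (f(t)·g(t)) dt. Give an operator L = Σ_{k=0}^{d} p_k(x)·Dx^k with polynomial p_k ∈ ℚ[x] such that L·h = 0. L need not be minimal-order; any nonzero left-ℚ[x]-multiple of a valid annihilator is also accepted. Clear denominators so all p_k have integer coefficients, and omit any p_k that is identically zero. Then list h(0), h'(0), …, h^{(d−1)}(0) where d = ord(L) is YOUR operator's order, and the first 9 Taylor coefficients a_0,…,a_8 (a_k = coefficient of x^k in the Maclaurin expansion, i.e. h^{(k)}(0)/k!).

L = (67 + 128·x + 64·x^2)·Dx + (-4 - 4·x)·Dx^2 + (4 + 8·x + 4·x^2)·Dx^3  (order 3).
h: a_k = 0, 6, 3/2, -65/4, -189/32, 893/64, 3733/768, -310129/53760, -219379/122880, …
ICs: h(0) = 0, h′(0) = 6, h′′(0) = 3.

f: a_k = 2, 1, -1/4, 1/8, -5/64, 7/128, -21/512, 33/1024, -429/16384, …
g: a_k = 3, 0, -24, 0, 32, 0, -256/15, 0, 512/105, …
L₀ := L_f ⊗_s L_g (sym. prod.), ord ≤ 2.
h=∫₀ˣh₀: take L = L₀·Dx.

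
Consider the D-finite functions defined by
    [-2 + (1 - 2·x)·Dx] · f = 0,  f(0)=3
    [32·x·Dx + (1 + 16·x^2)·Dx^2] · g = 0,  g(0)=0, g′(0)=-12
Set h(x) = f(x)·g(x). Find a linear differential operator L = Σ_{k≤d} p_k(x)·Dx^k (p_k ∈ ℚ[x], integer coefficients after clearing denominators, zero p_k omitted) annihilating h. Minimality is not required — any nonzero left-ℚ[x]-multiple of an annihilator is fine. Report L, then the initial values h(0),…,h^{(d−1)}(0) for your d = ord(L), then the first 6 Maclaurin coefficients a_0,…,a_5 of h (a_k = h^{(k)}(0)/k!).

f: a_k = 3, 6, 12, 24, 48, 96, …
g: a_k = 0, -12, 0, 64, 0, -3072/5, …
f·g: L₀ = L_f ⊗_s L_g, ord ≤ 1·2.
L = 64·x + (4 - 32·x + 128·x^2)·Dx + (-1 + 2·x - 16·x^2 + 32·x^3)·Dx^2  (order 2).
h: a_k = 0, -36, -72, 48, 96, -8256/5, …
ICs: h(0) = 0, h′(0) = -36.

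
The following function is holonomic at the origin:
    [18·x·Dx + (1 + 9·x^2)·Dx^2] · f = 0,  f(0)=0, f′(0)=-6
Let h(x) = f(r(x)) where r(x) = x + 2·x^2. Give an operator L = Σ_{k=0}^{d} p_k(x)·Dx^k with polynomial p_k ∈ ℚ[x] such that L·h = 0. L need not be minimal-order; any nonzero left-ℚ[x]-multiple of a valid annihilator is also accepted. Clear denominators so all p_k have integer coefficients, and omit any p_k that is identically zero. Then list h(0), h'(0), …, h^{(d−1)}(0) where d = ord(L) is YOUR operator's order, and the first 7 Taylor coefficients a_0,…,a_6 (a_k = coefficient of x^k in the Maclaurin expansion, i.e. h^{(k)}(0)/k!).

L = (-4 + 18·x + 144·x^2 + 432·x^3 + 432·x^4)·Dx + (1 + 4·x + 9·x^2 + 72·x^3 + 180·x^4 + 144·x^5)·Dx^2  (order 2).
h: a_k = 0, -6, -12, 18, 108, 594/5, -828, …
ICs: h(0) = 0, h′(0) = -6.

f: a_k = 0, -6, 0, 18, 0, -486/5, 0, …
L₀ from L_f via x↦r, Dx↦r'^{-1}Dx.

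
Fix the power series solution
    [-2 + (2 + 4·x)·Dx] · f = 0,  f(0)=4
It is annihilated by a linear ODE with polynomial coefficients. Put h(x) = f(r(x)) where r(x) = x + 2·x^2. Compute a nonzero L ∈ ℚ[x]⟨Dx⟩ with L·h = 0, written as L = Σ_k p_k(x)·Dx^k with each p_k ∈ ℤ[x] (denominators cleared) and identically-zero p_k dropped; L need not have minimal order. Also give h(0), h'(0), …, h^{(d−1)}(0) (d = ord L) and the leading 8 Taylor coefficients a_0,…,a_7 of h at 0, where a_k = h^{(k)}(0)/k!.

f: a_k = 4, 4, -2, 2, -5/2, 7/2, -21/4, 33/4, …
Change of var in L_f (x↦r) gives L₀.
L = (-1 - 4·x) + (1 + 2·x + 4·x^2)·Dx  (order 1).
h: a_k = 4, 4, 6, -6, 3/2, 15/2, -57/4, 21/4, …
ICs: h(0) = 4.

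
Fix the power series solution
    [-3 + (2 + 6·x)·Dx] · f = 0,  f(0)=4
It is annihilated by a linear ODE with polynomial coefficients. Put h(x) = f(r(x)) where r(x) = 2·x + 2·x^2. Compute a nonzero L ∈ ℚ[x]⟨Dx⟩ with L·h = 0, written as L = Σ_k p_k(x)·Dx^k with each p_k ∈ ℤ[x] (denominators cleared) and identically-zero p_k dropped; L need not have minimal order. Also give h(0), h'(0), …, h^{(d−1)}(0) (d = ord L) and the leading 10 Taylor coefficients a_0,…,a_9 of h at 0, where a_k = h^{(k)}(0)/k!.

L = (-3 - 6·x) + (1 + 6·x + 6·x^2)·Dx  (order 1).
h: a_k = 4, 12, -6, 18, -117/2, 405/2, -2943/4, 11097/4, -344493/32, 1367361/32, …
ICs: h(0) = 4.

f: a_k = 4, 6, -9/2, 27/4, -405/32, 1701/64, -15309/256, 72171/512, -2814669/8192, 14073345/16384, …
f∘r: x↦r, Dx↦Dx/r' in L_f ⇒ L₀.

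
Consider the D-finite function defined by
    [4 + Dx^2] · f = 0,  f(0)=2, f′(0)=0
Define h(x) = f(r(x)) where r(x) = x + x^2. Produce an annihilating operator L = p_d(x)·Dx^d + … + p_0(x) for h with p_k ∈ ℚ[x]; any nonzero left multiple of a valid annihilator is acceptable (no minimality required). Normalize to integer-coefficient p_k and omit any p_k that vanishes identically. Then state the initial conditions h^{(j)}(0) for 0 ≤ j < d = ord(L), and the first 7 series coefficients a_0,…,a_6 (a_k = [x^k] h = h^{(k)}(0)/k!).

f: a_k = 2, 0, -4, 0, 4/3, 0, -8/45, …
h₀=f(r): pull back L_f along r ⇒ L₀.
L = (4 + 24·x + 48·x^2 + 32·x^3) - 2·Dx + (1 + 2·x)·Dx^2  (order 2).
h: a_k = 2, 0, -4, -8, -8/3, 16/3, 352/45, …
ICs: h(0) = 2, h′(0) = 0.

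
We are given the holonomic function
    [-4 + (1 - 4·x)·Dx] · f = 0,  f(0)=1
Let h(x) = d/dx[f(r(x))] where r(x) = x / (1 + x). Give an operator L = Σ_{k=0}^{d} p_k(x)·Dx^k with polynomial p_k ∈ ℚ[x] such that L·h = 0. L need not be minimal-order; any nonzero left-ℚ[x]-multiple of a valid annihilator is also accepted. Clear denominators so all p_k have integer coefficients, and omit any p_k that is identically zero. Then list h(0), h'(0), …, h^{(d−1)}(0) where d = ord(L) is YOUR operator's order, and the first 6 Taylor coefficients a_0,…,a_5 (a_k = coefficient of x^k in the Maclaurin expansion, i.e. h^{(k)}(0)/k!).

L = 6 + (-1 + 3·x)·Dx  (order 1).
h: a_k = 4, 24, 108, 432, 1620, 5832, …
ICs: h(0) = 4.

f: a_k = 1, 4, 16, 64, 256, 1024, …
Change of var in L_f (x↦r) gives L₀.
Derive L from L₀ (diff closure).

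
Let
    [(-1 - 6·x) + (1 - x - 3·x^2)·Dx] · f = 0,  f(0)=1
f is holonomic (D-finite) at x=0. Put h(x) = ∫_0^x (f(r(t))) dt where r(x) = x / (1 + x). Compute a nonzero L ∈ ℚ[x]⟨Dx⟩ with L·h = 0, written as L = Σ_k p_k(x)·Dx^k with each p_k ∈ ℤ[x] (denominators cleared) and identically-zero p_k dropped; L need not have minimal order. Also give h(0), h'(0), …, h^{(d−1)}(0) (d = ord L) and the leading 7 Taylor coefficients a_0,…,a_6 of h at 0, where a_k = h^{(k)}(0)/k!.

f: a_k = 1, 1, 4, 7, 19, 40, 97, …
h₀=f(r): pull back L_f along r ⇒ L₀.
h=∫₀ˣh₀: take L = L₀·Dx.
L = (1 + 7·x)·Dx + (-1 - 2·x + 2·x^2 + 3·x^3)·Dx^2  (order 2).
h: a_k = 0, 1, 1/2, 1, 0, 9/5, -3/2, …
ICs: h(0) = 0, h′(0) = 1.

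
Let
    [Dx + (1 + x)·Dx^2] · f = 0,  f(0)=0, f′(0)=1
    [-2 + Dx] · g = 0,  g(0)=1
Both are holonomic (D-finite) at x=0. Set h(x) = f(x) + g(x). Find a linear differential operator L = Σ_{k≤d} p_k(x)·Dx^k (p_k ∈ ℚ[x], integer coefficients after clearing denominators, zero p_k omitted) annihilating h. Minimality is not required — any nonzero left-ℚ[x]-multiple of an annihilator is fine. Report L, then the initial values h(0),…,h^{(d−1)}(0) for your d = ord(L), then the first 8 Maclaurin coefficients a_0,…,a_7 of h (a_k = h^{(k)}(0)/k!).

f: a_k = 0, 1, -1/2, 1/3, -1/4, 1/5, -1/6, 1/7, …
g: a_k = 1, 2, 2, 4/3, 2/3, 4/15, 4/45, 8/315, …
L₀ := lclm(L_f,L_g); ord L₀ ≤ 2+1.
L = (-8 - 4·x)·Dx + (-2 - 8·x - 4·x^2)·Dx^2 + (3 + 5·x + 2·x^2)·Dx^3  (order 3).
h: a_k = 1, 3, 3/2, 5/3, 5/12, 7/15, -7/90, 53/315, …
ICs: h(0) = 1, h′(0) = 3, h′′(0) = 3.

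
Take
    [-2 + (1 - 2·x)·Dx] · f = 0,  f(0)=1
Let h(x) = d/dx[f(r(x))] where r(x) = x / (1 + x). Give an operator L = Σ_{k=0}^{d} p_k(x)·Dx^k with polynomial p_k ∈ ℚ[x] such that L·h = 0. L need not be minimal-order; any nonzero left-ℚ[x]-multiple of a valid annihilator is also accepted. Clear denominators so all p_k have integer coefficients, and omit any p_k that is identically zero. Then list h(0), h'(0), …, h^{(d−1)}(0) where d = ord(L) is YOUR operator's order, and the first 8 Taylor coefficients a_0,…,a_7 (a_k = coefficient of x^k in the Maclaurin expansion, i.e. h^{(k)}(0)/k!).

f: a_k = 1, 2, 4, 8, 16, 32, 64, 128, …
L₀ from L_f via x↦r, Dx↦r'^{-1}Dx.
Differentiate: ansatz ord ≤ ord L₀ ⇒ L.
L = 2 + (-1 + x)·Dx  (order 1).
h: a_k = 2, 4, 6, 8, 10, 12, 14, 16, …
ICs: h(0) = 2.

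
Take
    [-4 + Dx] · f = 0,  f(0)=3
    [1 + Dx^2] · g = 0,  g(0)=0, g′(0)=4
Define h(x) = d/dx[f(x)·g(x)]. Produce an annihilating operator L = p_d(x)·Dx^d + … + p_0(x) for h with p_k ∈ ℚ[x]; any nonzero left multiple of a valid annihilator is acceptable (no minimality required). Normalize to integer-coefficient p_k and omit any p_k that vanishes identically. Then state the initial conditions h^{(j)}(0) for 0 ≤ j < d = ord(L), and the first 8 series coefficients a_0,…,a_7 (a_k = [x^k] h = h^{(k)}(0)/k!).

f: a_k = 3, 12, 24, 32, 32, 128/5, 256/15, 1024/105, …
g: a_k = 0, 4, 0, -2/3, 0, 1/30, 0, -1/1260, …
L₀ := L_f ⊗_s L_g (sym. prod.), ord ≤ 2.
h=h₀': d/dx-closure on L₀ ⇒ L.
L = 17 - 8·Dx + Dx^2  (order 2).
h: a_k = 12, 96, 282, 480, 1121/2, 2444/5, 20047/60, 184, …
ICs: h(0) = 12, h′(0) = 96.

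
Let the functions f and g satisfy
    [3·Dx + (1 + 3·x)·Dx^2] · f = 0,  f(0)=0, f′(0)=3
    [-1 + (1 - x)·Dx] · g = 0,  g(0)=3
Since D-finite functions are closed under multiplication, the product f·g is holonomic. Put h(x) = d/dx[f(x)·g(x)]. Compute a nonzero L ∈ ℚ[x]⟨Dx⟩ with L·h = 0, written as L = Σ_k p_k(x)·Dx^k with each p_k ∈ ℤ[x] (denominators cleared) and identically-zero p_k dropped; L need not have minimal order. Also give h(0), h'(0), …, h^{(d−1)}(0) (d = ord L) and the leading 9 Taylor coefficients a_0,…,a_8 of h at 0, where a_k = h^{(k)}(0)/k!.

L = 12 + (-3 + 15·x)·Dx + (-1 - 2·x + 3·x^2)·Dx^2  (order 2).
h: a_k = 9, -9, 135/2, -153, 2151/4, -15417/10, 95247/20, -498411/35, 12048021/280, …
ICs: h(0) = 9, h′(0) = -9.

f: a_k = 0, 3, -9/2, 9, -81/4, 243/5, -243/2, 2187/7, -6561/8, …
g: a_k = 3, 3, 3, 3, 3, 3, 3, 3, 3, …
Sym-product of L_f,L_g gives L₀ (≤ ord 2).
Derive L from L₀ (diff closure).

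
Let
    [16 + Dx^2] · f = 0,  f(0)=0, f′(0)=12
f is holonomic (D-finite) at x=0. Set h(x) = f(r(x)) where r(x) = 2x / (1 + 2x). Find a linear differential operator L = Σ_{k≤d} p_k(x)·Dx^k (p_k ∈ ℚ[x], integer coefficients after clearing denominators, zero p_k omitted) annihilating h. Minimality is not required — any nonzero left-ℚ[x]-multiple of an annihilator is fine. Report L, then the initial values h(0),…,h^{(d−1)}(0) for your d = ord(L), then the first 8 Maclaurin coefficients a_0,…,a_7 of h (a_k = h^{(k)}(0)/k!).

f: a_k = 0, 12, 0, -32, 0, 128/5, 0, -1024/105, …
h₀=f(r): pull back L_f along r ⇒ L₀.
L = 64 + (4 + 24·x + 48·x^2 + 32·x^3)·Dx + (1 + 8·x + 24·x^2 + 32·x^3 + 16·x^4)·Dx^2  (order 2).
h: a_k = 0, 24, -48, -160, 1344, -24704/5, 11520, -1260032/105, …
ICs: h(0) = 0, h′(0) = 24.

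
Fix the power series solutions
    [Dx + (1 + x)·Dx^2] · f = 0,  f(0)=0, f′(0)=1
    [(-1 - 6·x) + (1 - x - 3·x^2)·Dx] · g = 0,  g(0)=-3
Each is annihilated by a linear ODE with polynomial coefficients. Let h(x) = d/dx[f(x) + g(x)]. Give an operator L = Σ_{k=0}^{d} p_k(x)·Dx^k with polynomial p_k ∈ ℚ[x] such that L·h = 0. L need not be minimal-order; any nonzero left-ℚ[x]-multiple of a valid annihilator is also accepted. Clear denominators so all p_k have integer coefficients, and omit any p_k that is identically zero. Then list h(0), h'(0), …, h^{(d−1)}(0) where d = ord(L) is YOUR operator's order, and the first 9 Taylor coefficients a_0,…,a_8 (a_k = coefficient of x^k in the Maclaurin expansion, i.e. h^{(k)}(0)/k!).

f: a_k = 0, 1, -1/2, 1/3, -1/4, 1/5, -1/6, 1/7, -1/8, …
g: a_k = -3, -3, -12, -21, -57, -120, -291, -651, -1524, …
Sum ⇒ L₀ = lclm(L_f,L_g) in ℚ(x)⟨Dx⟩.
Differentiate: ansatz ord ≤ ord L₀ ⇒ L.
L = (-58 - 350·x - 636·x^2 - 756·x^3 - 324·x^4) + (-40 - 364·x - 976·x^2 - 1632·x^3 - 1530·x^4 - 540·x^5)·Dx + (9 + 31·x + 27·x^2 - 115·x^3 - 345·x^4 - 333·x^5 - 108·x^6)·Dx^2  (order 2).
h: a_k = -2, -25, -62, -229, -599, -1747, -4556, -12193, -31292, …
ICs: h(0) = -2, h′(0) = -25.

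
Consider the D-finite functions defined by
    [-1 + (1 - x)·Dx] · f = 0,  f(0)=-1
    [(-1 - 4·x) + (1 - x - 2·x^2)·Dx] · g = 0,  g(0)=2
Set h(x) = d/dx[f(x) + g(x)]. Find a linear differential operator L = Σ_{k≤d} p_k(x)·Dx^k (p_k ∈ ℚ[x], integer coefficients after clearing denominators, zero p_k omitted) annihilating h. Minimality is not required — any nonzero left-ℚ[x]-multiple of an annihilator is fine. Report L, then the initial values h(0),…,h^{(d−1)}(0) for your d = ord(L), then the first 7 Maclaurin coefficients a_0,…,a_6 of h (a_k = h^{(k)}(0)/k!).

L = (-6 - 48·x - 96·x^3 + 24·x^4) + (6 + 18·x - 12·x^2 + 24·x^3 - 90·x^4 + 24·x^5)·Dx + (-1 + 2·x - 5·x^2 + 12·x^3 + 2·x^4 - 14·x^5 + 4·x^6)·Dx^2  (order 2).
h: a_k = 1, 10, 27, 84, 205, 510, 1183, …
ICs: h(0) = 1, h′(0) = 10.

f: a_k = -1, -1, -1, -1, -1, -1, -1, …
g: a_k = 2, 2, 6, 10, 22, 42, 86, …
L₀ := lclm(L_f,L_g); ord L₀ ≤ 1+1.
h₀' ⇒ L via d/dx closure of L₀.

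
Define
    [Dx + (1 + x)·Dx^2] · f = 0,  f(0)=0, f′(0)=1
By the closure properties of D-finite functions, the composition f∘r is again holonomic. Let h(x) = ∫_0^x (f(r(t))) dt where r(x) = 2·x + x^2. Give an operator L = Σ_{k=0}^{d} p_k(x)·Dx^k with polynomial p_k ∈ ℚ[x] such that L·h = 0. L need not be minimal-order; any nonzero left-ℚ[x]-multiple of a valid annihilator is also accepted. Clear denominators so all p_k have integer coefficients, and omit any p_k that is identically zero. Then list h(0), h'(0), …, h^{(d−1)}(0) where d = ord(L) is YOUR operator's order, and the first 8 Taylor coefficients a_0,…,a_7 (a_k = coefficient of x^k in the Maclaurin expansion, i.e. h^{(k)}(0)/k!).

f: a_k = 0, 1, -1/2, 1/3, -1/4, 1/5, -1/6, 1/7, …
f∘r: x↦r, Dx↦Dx/r' in L_f ⇒ L₀.
h=∫h₀ ⇒ L = L₀·Dx.
L = Dx^2 + (1 + x)·Dx^3  (order 3).
h: a_k = 0, 0, 1, -1/3, 1/6, -1/10, 1/15, -1/21, …
ICs: h(0) = 0, h′(0) = 0, h′′(0) = 2.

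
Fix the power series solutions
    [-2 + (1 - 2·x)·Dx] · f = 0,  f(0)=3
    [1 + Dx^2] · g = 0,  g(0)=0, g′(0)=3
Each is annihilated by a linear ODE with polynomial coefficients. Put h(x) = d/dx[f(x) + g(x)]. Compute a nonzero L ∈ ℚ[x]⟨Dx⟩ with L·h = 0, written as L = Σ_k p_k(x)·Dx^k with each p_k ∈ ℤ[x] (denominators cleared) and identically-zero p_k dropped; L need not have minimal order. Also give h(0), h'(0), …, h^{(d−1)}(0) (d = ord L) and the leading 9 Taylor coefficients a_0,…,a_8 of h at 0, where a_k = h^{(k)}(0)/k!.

L = (196 - 16·x + 16·x^2) + (-25 + 54·x - 12·x^2 + 8·x^3)·Dx + (196 - 16·x + 16·x^2)·Dx^2 + (-25 + 54·x - 12·x^2 + 8·x^3)·Dx^3  (order 3).
h: a_k = 9, 24, 141/2, 192, 3841/8, 1152, 645119/240, 6144, 185794561/13440, …
ICs: h(0) = 9, h′(0) = 24, h′′(0) = 141.

f: a_k = 3, 6, 12, 24, 48, 96, 192, 384, 768, …
g: a_k = 0, 3, 0, -1/2, 0, 1/40, 0, -1/1680, 0, …
h₀=f+g: left-lcm gives L₀, ord ≤ 3.
Differentiate: ansatz ord ≤ ord L₀ ⇒ L.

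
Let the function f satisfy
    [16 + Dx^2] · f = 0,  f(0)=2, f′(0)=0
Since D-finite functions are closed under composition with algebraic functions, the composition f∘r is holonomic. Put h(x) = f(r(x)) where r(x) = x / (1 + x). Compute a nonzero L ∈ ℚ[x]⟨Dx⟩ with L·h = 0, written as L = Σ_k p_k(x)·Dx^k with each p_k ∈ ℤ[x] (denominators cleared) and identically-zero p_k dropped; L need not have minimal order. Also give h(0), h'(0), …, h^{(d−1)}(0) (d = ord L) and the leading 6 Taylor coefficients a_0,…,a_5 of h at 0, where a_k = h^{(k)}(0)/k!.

L = 16 + (2 + 6·x + 6·x^2 + 2·x^3)·Dx + (1 + 4·x + 6·x^2 + 4·x^3 + x^4)·Dx^2  (order 2).
h: a_k = 2, 0, -16, 32, -80/3, -64/3, …
ICs: h(0) = 2, h′(0) = 0.

f: a_k = 2, 0, -16, 0, 64/3, 0, …
Substitute x→r, Dx→(1/r')Dx; clear ⇒ L₀.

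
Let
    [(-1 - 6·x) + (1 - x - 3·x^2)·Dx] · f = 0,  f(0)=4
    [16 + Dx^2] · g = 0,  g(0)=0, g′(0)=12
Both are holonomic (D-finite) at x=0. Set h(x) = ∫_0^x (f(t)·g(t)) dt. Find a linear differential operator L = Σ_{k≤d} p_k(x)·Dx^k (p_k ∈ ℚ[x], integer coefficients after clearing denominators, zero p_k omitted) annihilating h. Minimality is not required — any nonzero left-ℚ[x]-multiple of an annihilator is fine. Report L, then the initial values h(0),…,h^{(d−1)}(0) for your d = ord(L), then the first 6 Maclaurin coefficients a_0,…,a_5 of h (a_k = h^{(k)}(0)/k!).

f: a_k = 4, 4, 16, 28, 76, 160, …
g: a_k = 0, 12, 0, -32, 0, 128/5, …
Product ⇒ symmetric product L₀, ord ≤ 2.
h=∫₀ˣh₀: take L = L₀·Dx.
L = (-10 + 16·x + 48·x^2)·Dx + (2 + 12·x)·Dx^2 + (-1 + x + 3·x^2)·Dx^3  (order 3).
h: a_k = 0, 0, 24, 16, 16, 208/5, …
ICs: h(0) = 0, h′(0) = 0, h′′(0) = 48.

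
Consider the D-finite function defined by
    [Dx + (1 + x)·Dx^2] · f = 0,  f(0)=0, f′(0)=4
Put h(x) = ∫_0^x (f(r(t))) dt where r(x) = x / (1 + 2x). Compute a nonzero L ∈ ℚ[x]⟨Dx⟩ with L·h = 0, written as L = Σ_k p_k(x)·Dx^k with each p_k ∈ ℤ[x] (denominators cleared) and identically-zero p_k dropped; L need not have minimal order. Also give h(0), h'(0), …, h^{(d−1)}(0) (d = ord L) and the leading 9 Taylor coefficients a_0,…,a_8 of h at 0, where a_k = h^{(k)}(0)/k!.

f: a_k = 0, 4, -2, 4/3, -1, 4/5, -2/3, 4/7, -1/2, …
h₀=f(r): pull back L_f along r ⇒ L₀.
h=∫₀ˣh₀: take L = L₀·Dx.
L = (5 + 12·x)·Dx^2 + (1 + 5·x + 6·x^2)·Dx^3  (order 3).
h: a_k = 0, 0, 2, -10/3, 19/3, -13, 422/15, -190/3, 2059/14, …
ICs: h(0) = 0, h′(0) = 0, h′′(0) = 4.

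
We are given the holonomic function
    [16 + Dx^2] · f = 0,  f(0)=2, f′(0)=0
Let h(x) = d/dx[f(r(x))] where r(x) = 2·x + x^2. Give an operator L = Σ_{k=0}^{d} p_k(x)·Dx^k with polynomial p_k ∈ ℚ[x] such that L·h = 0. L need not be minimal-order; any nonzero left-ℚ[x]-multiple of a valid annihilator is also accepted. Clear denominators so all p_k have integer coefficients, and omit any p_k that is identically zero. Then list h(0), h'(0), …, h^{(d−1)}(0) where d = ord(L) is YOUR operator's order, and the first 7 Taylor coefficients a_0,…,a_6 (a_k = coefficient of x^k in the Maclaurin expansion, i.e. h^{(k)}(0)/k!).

f: a_k = 2, 0, -16, 0, 64/3, 0, -512/45, …
h₀=f(r): pull back L_f along r ⇒ L₀.
Differentiate: ansatz ord ≤ ord L₀ ⇒ L.
L = (67 + 256·x + 384·x^2 + 256·x^3 + 64·x^4) + (-3 - 3·x)·Dx + (1 + 2·x + x^2)·Dx^2  (order 2).
h: a_k = 0, -128, -192, 3904/3, 10240/3, -19456/15, -211456/15, …
ICs: h(0) = 0, h′(0) = -128.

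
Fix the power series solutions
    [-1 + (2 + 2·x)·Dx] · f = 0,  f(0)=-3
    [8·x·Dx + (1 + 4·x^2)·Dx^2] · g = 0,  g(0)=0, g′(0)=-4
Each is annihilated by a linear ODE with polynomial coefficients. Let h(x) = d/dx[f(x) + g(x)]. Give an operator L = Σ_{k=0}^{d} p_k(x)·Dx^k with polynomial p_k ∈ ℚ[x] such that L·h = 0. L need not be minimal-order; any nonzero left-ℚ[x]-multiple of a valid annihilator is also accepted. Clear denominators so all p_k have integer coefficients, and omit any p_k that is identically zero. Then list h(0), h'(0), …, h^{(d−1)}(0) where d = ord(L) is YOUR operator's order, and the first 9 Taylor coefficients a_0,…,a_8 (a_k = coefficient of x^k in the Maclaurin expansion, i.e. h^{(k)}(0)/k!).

f: a_k = -3, -3/2, 3/8, -3/16, 15/128, -21/256, 63/1024, -99/2048, 1287/32768, …
g: a_k = 0, -4, 0, 16/3, 0, -64/5, 0, 256/7, 0, …
f+g: L₀ = lclm(L_f,L_g), ord ≤ 1+2.
Derive L from L₀ (diff closure).
L = (-16 - 40·x + 192·x^2 + 96·x^3) + (-35 - 64·x + 328·x^2 + 768·x^3 + 336·x^4)·Dx + (-2 + 30·x + 48·x^2 + 144·x^3 + 224·x^4 + 96·x^5)·Dx^2  (order 2).
h: a_k = -11/2, 3/4, 247/16, 15/32, -16489/256, 189/512, 523595/2048, 1287/4096, -67128169/65536, …
ICs: h(0) = -11/2, h′(0) = 3/4.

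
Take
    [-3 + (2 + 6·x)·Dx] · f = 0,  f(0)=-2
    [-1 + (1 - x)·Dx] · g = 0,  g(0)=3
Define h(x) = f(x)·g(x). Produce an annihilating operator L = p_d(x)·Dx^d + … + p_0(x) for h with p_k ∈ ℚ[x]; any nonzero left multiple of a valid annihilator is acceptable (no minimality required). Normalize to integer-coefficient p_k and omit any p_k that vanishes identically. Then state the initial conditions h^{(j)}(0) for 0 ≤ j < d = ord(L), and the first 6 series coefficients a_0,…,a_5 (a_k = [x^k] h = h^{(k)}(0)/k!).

f: a_k = -2, -3, 9/4, -27/8, 405/64, -1701/128, …
g: a_k = 3, 3, 3, 3, 3, 3, …
h₀=f·g: eliminate ⇒ L₀, order ≤ 1·1.
L = (5 + 3·x) + (-2 - 4·x + 6·x^2)·Dx  (order 1).
h: a_k = -6, -15, -33/4, -147/8, 39/64, -5025/128, …
ICs: h(0) = -6.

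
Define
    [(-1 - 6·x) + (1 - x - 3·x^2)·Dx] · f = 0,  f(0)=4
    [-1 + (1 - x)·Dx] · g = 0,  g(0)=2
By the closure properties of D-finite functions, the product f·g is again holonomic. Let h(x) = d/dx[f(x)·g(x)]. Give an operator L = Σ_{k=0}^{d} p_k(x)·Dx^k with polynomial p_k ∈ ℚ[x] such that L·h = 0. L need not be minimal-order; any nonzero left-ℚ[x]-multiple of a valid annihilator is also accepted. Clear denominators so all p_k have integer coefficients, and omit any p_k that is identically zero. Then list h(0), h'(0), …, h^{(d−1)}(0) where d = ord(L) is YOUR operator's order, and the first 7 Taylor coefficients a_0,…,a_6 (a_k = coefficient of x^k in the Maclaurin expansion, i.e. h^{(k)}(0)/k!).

f: a_k = 4, 4, 16, 28, 76, 160, 388, …
g: a_k = 2, 2, 2, 2, 2, 2, 2, …
h₀=f·g: eliminate ⇒ L₀, order ≤ 1·1.
Derive L from L₀ (diff closure).
L = (12 + 6·x - 12·x^2 - 96·x^3 + 108·x^4) + (-2 + 21·x^2 - 16·x^3 - 30·x^4 + 27·x^5)·Dx  (order 1).
h: a_k = 16, 96, 312, 1024, 2880, 8112, 21616, …
ICs: h(0) = 16.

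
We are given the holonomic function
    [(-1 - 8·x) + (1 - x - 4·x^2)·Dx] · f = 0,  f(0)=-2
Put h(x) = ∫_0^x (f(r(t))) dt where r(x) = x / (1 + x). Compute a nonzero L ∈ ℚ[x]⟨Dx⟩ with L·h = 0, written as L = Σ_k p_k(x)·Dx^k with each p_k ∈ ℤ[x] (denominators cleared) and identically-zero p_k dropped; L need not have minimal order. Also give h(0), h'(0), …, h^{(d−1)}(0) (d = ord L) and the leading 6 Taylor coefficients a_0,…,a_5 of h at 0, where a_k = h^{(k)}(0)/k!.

L = (1 + 9·x)·Dx + (-1 - 2·x + 3·x^2 + 4·x^3)·Dx^2  (order 2).
h: a_k = 0, -2, -1, -8/3, 0, -32/5, …
ICs: h(0) = 0, h′(0) = -2.

f: a_k = -2, -2, -10, -18, -58, -130, …
f∘r: x↦r, Dx↦Dx/r' in L_f ⇒ L₀.
h=∫₀ˣh₀: take L = L₀·Dx.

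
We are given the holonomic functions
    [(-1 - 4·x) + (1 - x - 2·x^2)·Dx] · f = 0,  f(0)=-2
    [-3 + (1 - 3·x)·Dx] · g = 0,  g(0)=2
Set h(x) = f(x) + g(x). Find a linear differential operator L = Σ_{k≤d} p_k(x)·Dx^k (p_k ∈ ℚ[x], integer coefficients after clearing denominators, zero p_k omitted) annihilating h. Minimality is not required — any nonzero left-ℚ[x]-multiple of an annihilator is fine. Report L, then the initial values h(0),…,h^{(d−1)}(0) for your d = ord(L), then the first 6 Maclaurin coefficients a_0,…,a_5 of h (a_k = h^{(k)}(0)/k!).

L = (-36·x + 36·x^2 - 36·x^3) + (6 - 6·x - 30·x^2 + 54·x^3 - 72·x^4)·Dx + (-1 + 6·x - 12·x^2 + 8·x^3 + 9·x^4 - 18·x^5)·Dx^2  (order 2).
h: a_k = 0, 4, 12, 44, 140, 444, …
ICs: h(0) = 0, h′(0) = 4.

f: a_k = -2, -2, -6, -10, -22, -42, …
g: a_k = 2, 6, 18, 54, 162, 486, …
h₀=f+g: left-lcm gives L₀, ord ≤ 2.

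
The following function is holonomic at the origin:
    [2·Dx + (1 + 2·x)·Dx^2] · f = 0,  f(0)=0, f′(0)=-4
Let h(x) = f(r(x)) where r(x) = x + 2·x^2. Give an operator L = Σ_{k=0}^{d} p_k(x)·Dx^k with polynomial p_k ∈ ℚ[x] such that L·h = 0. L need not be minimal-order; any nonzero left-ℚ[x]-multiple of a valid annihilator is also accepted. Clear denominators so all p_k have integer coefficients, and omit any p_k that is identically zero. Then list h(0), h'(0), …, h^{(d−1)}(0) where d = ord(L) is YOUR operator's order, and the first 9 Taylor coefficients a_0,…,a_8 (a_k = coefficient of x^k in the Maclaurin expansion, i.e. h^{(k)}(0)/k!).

f: a_k = 0, -4, 4, -16/3, 8, -64/5, 64/3, -256/7, 64, …
Substitute x→r, Dx→(1/r')Dx; clear ⇒ L₀.
L = (-2 + 8·x + 16·x^2)·Dx + (1 + 6·x + 12·x^2 + 16·x^3)·Dx^2  (order 2).
h: a_k = 0, -4, -4, 32/3, -8, -64/5, 128/3, -256/7, -64, …
ICs: h(0) = 0, h′(0) = -4.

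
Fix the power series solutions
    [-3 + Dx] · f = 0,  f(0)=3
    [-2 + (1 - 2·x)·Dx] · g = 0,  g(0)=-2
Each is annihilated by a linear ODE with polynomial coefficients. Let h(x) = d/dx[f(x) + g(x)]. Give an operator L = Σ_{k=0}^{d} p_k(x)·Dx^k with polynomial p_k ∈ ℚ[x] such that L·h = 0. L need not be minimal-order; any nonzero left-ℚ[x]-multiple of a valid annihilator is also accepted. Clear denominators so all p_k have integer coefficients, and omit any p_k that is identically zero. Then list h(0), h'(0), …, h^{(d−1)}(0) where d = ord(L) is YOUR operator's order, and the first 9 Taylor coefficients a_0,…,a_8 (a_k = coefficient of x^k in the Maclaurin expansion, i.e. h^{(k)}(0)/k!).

L = (36 + 72·x) + (-15 - 36·x + 36·x^2)·Dx + (1 + 4·x - 12·x^2)·Dx^2  (order 2).
h: a_k = 5, 11, -15/2, -175/2, -2317/8, -29991/40, -142631/80, -2291573/560, -41281119/4480, …
ICs: h(0) = 5, h′(0) = 11.

f: a_k = 3, 9, 27/2, 27/2, 81/8, 243/40, 243/80, 729/560, 2187/4480, …
g: a_k = -2, -4, -8, -16, -32, -64, -128, -256, -512, …
f+g: L₀ = lclm(L_f,L_g), ord ≤ 1+1.
h=h₀': d/dx-closure on L₀ ⇒ L.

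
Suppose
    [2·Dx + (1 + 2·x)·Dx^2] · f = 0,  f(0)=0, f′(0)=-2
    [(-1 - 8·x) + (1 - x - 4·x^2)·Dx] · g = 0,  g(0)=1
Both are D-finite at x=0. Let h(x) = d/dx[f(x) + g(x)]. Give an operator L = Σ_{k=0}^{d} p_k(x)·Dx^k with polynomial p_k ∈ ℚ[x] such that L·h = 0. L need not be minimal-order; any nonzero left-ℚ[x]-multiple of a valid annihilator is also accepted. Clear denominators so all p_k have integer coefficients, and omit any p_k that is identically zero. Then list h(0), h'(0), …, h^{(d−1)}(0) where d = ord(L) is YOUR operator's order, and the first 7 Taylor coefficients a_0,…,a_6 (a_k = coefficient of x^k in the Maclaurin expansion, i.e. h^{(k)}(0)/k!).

L = (-94 - 644·x - 1664·x^2 - 1920·x^3 - 1536·x^4) + (-23 - 324·x - 1448·x^2 - 3072·x^3 - 3904·x^4 - 2560·x^5)·Dx + (6 + 35·x + 53·x^2 - 98·x^3 - 528·x^4 - 864·x^5 - 512·x^6)·Dx^2  (order 2).
h: a_k = -1, 14, 19, 132, 293, 1150, 2959, …
ICs: h(0) = -1, h′(0) = 14.

f: a_k = 0, -2, 2, -8/3, 4, -32/5, 32/3, …
g: a_k = 1, 1, 5, 9, 29, 65, 181, …
Sum ⇒ L₀ = lclm(L_f,L_g) in ℚ(x)⟨Dx⟩.
Differentiate: ansatz ord ≤ ord L₀ ⇒ L.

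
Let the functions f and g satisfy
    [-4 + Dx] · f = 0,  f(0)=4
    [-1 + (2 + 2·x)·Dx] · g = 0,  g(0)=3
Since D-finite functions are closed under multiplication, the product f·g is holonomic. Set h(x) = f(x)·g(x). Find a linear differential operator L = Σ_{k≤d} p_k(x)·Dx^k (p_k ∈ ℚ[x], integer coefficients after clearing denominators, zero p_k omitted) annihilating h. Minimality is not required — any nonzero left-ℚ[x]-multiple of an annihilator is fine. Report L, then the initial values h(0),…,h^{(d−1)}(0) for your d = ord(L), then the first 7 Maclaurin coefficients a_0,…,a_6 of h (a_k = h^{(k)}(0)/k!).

L = (-9 - 8·x) + (2 + 2·x)·Dx  (order 1).
h: a_k = 12, 54, 237/2, 683/4, 5841/32, 49553/320, 417727/3840, …
ICs: h(0) = 12.

f: a_k = 4, 16, 32, 128/3, 128/3, 512/15, 1024/45, …
g: a_k = 3, 3/2, -3/8, 3/16, -15/128, 21/256, -63/1024, …
Sym-product of L_f,L_g gives L₀ (≤ ord 1).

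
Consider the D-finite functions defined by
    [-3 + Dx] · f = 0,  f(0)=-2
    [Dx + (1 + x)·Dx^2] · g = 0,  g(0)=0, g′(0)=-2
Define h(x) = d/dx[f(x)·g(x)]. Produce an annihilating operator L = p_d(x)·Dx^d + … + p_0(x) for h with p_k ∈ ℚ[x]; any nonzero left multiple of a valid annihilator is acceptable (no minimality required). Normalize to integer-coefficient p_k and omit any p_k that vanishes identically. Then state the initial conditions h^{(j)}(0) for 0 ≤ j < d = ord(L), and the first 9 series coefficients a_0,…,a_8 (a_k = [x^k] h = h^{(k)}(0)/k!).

L = (15 + 36·x + 27·x^2) + (-11 - 27·x - 18·x^2)·Dx + (2 + 5·x + 3·x^2)·Dx^2  (order 2).
h: a_k = 4, 20, 40, 48, 83/2, 55/2, 76/5, 34/5, 653/224, …
ICs: h(0) = 4, h′(0) = 20.

f: a_k = -2, -6, -9, -9, -27/4, -81/20, -81/40, -243/280, -729/2240, …
g: a_k = 0, -2, 1, -2/3, 1/2, -2/5, 1/3, -2/7, 1/4, …
Sym-product of L_f,L_g gives L₀ (≤ ord 2).
Derive L from L₀ (diff closure).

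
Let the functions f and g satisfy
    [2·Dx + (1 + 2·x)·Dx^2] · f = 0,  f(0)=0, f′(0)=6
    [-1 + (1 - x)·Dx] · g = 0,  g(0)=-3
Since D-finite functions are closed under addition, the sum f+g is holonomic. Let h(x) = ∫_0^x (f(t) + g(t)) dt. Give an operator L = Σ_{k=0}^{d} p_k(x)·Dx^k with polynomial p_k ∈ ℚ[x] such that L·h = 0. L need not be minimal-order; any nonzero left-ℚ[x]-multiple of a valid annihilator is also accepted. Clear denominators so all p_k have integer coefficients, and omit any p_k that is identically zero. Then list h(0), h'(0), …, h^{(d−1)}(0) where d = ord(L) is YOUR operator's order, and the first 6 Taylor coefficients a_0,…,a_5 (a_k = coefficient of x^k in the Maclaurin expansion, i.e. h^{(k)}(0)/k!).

L = (-14 - 4·x)·Dx^2 + (1 - 20·x - 8·x^2)·Dx^3 + (2 + 3·x - 3·x^2 - 2·x^3)·Dx^4  (order 4).
h: a_k = 0, -3, 3/2, -3, 5/4, -3, …
ICs: h(0) = 0, h′(0) = -3, h′′(0) = 3, h′′′(0) = -18.

f: a_k = 0, 6, -6, 8, -12, 96/5, …
g: a_k = -3, -3, -3, -3, -3, -3, …
f+g: L₀ = lclm(L_f,L_g), ord ≤ 2+1.
Integrate: L := L₀·Dx.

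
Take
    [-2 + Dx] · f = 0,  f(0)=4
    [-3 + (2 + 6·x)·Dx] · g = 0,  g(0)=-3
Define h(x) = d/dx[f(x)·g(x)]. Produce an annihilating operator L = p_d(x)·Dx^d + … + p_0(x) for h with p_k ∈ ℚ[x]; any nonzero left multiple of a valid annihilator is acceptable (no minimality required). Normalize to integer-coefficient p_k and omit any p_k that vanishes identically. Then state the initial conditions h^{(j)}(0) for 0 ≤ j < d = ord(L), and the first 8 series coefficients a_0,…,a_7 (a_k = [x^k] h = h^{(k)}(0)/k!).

L = (31 + 168·x + 144·x^2) + (-14 - 66·x - 72·x^2)·Dx  (order 1).
h: a_k = -42, -93, -543/4, -241/8, -13279/64, 276497/640, -9930589/7680, 56288873/15360, …
ICs: h(0) = -42.

f: a_k = 4, 8, 8, 16/3, 8/3, 16/15, 16/45, 32/315, …
g: a_k = -3, -9/2, 27/8, -81/16, 1215/128, -5103/256, 45927/1024, -216513/2048, …
h₀=f·g: eliminate ⇒ L₀, order ≤ 1·1.
Derive L from L₀ (diff closure).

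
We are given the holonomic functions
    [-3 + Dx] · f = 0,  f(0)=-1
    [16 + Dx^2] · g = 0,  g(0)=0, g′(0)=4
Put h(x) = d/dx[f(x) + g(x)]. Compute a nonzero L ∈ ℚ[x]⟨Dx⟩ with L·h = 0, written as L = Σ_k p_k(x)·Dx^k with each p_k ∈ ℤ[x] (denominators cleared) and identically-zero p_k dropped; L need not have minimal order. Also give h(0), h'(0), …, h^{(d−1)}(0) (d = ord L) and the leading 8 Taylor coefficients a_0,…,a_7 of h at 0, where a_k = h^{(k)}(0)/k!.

f: a_k = -1, -3, -9/2, -9/2, -27/8, -81/40, -81/80, -243/560, …
g: a_k = 0, 4, 0, -32/3, 0, 128/15, 0, -1024/315, …
L₀ := lclm(L_f,L_g); ord L₀ ≤ 1+2.
Derive L from L₀ (diff closure).
L = 48 - 16·Dx + 3·Dx^2 - Dx^3  (order 3).
h: a_k = 1, -9, -91/2, -27/2, 781/24, -243/40, -18571/720, -729/560, …
ICs: h(0) = 1, h′(0) = -9, h′′(0) = -91.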